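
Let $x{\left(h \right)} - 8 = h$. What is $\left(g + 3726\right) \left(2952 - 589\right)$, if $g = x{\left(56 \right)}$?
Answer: $8955770$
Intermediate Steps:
$x{\left(h \right)} = 8 + h$
$g = 64$ ($g = 8 + 56 = 64$)
$\left(g + 3726\right) \left(2952 - 589\right) = \left(64 + 3726\right) \left(2952 - 589\right) = 3790 \cdot 2363 = 8955770$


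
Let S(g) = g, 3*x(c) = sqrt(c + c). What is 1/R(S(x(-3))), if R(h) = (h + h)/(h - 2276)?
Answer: 1/2 + 569*I*sqrt(6) ≈ 0.5 + 1393.8*I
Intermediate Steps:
x(c) = sqrt(2)*sqrt(c)/3 (x(c) = sqrt(c + c)/3 = sqrt(2*c)/3 = (sqrt(2)*sqrt(c))/3 = sqrt(2)*sqrt(c)/3)
R(h) = 2*h/(-2276 + h) (R(h) = (2*h)/(-2276 + h) = 2*h/(-2276 + h))
1/R(S(x(-3))) = 1/(2*(sqrt(2)*sqrt(-3)/3)/(-2276 + sqrt(2)*sqrt(-3)/3)) = 1/(2*(sqrt(2)*(I*sqrt(3))/3)/(-2276 + sqrt(2)*(I*sqrt(3))/3)) = 1/(2*(I*sqrt(6)/3)/(-2276 + I*sqrt(6)/3)) = 1/(2*I*sqrt(6)/(3*(-2276 + I*sqrt(6)/3))) = -I*sqrt(6)*(-2276 + I*sqrt(6)/3)/4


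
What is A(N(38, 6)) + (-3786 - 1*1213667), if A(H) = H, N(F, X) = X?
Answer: -1217447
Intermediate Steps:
A(N(38, 6)) + (-3786 - 1*1213667) = 6 + (-3786 - 1*1213667) = 6 + (-3786 - 1213667) = 6 - 1217453 = -1217447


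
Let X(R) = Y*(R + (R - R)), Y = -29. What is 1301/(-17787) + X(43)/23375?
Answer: -4781024/37797375 ≈ -0.12649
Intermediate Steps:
X(R) = -29*R (X(R) = -29*(R + (R - R)) = -29*(R + 0) = -29*R)
1301/(-17787) + X(43)/23375 = 1301/(-17787) - 29*43/23375 = 1301*(-1/17787) - 1247*1/23375 = -1301/17787 - 1247/23375 = -4781024/37797375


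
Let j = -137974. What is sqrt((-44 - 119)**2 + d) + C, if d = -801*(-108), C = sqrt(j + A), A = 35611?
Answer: sqrt(113077) + I*sqrt(102363) ≈ 336.27 + 319.94*I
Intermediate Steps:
C = I*sqrt(102363) (C = sqrt(-137974 + 35611) = sqrt(-102363) = I*sqrt(102363) ≈ 319.94*I)
d = 86508
sqrt((-44 - 119)**2 + d) + C = sqrt((-44 - 119)**2 + 86508) + I*sqrt(102363) = sqrt((-163)**2 + 86508) + I*sqrt(102363) = sqrt(26569 + 86508) + I*sqrt(102363) = sqrt(113077) + I*sqrt(102363)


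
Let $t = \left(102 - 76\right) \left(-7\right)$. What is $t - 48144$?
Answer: $-48326$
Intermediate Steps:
$t = -182$ ($t = \left(102 - 76\right) \left(-7\right) = 26 \left(-7\right) = -182$)
$t - 48144 = -182 - 48144 = -48326$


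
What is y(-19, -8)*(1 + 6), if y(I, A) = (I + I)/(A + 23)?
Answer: -266/15 ≈ -17.733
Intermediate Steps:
y(I, A) = 2*I/(23 + A) (y(I, A) = (2*I)/(23 + A) = 2*I/(23 + A))
y(-19, -8)*(1 + 6) = (2*(-19)/(23 - 8))*(1 + 6) = (2*(-19)/15)*7 = (2*(-19)*(1/15))*7 = -38/15*7 = -266/15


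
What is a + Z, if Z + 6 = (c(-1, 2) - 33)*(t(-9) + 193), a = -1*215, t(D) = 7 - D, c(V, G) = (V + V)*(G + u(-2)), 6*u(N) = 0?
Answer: -7954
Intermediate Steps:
u(N) = 0 (u(N) = (⅙)*0 = 0)
c(V, G) = 2*G*V (c(V, G) = (V + V)*(G + 0) = (2*V)*G = 2*G*V)
a = -215
Z = -7739 (Z = -6 + (2*2*(-1) - 33)*((7 - 1*(-9)) + 193) = -6 + (-4 - 33)*((7 + 9) + 193) = -6 - 37*(16 + 193) = -6 - 37*209 = -6 - 7733 = -7739)
a + Z = -215 - 7739 = -7954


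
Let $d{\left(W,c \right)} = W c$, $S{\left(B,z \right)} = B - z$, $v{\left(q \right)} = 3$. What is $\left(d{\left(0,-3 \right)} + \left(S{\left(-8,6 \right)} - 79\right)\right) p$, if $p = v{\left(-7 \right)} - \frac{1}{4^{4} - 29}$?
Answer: $- \frac{63240}{227} \approx -278.59$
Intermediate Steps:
$p = \frac{680}{227}$ ($p = 3 - \frac{1}{4^{4} - 29} = 3 - \frac{1}{256 - 29} = 3 - \frac{1}{227} = \frac{680}{227} \approx 2.9956$)
$\left(d{\left(0,-3 \right)} + \left(S{\left(-8,6 \right)} - 79\right)\right) p = \left(0 \left(-3\right) - 93\right) \frac{680}{227} = \left(0 - 93\right) \frac{680}{227} = \left(-93\right) \frac{680}{227} = - \frac{63240}{227}$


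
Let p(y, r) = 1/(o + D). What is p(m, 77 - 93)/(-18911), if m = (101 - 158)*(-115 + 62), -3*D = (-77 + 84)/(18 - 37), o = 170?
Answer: -57/183379967 ≈ -3.1083e-7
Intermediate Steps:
D = 7/57 (D = -(-77 + 84)/(3*(18 - 37)) = -7/(3*(-19)) = -7*(-1)/(3*19) = -⅓*(-7/19) = 7/57 ≈ 0.12281)
m = 3021 (m = -57*(-53) = 3021)
p(y, r) = 57/9697 (p(y, r) = 1/(170 + 7/57) = 1/(9697/57) = 57/9697)
p(m, 77 - 93)/(-18911) = (57/9697)/(-18911) = (57/9697)*(-1/18911) = -57/183379967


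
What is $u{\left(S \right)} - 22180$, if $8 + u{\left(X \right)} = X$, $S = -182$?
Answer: $-22370$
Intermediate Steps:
$u{\left(X \right)} = -8 + X$
$u{\left(S \right)} - 22180 = \left(-8 - 182\right) - 22180 = -190 - 22180 = -22370$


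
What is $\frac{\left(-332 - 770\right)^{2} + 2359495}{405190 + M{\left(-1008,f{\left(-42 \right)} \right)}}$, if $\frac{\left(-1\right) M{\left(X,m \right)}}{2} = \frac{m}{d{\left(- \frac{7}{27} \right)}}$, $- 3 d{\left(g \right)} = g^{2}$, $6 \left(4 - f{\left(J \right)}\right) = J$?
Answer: $\frac{175121051}{19902424} \approx 8.799$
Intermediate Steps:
$f{\left(J \right)} = 4 - \frac{J}{6}$
$d{\left(g \right)} = - \frac{g^{2}}{3}$
$M{\left(X,m \right)} = \frac{4374 m}{49}$ ($M{\left(X,m \right)} = - 2 \frac{m}{\left(- \frac{1}{3}\right) \left(- \frac{7}{27}\right)^{2}} = - 2 \frac{m}{\left(- \frac{1}{3}\right) \frac{49}{729}} = - 2 \frac{m}{- \frac{49}{2187}} = - 2 m \left(- \frac{2187}{49}\right) = - 2 \left(- \frac{2187 m}{49}\right) = \frac{4374 m}{49}$)
$\frac{\left(-332 - 770\right)^{2} + 2359495}{405190 + M{\left(-1008,f{\left(-42 \right)} \right)}} = \frac{\left(-332 - 770\right)^{2} + 2359495}{405190 + \frac{4374 \left(4 - -7\right)}{49}} = \frac{\left(-1102\right)^{2} + 2359495}{405190 + \frac{4374 \left(4 + 7\right)}{49}} = \frac{1214404 + 2359495}{405190 + \frac{4374}{49} \cdot 11} = \frac{3573899}{405190 + \frac{48114}{49}} = \frac{3573899}{\frac{19902424}{49}} = 3573899 \cdot \frac{49}{19902424} = \frac{175121051}{19902424}$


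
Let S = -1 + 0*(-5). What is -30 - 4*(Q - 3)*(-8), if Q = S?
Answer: -158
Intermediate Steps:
S = -1 (S = -1 + 0 = -1)
Q = -1
-30 - 4*(Q - 3)*(-8) = -30 - 4*(-1 - 3)*(-8) = -30 - 4*(-4)*(-8) = -30 + 16*(-8) = -30 - 128 = -158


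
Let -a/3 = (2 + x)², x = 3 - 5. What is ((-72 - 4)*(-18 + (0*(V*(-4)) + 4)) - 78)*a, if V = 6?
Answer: 0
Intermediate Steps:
x = -2
a = 0 (a = -3*(2 - 2)² = -3*0² = -3*0 = 0)
((-72 - 4)*(-18 + (0*(V*(-4)) + 4)) - 78)*a = ((-72 - 4)*(-18 + (0*(6*(-4)) + 4)) - 78)*0 = (-76*(-18 + (0*(-24) + 4)) - 78)*0 = (-76*(-18 + (0 + 4)) - 78)*0 = (-76*(-18 + 4) - 78)*0 = (-76*(-14) - 78)*0 = (1064 - 78)*0 = 986*0 = 0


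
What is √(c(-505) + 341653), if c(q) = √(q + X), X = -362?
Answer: √(341653 + 17*I*√3) ≈ 584.51 + 0.025*I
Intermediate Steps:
c(q) = √(-362 + q) (c(q) = √(q - 362) = √(-362 + q))
√(c(-505) + 341653) = √(√(-362 - 505) + 341653) = √(√(-867) + 341653) = √(17*I*√3 + 341653) = √(341653 + 17*I*√3)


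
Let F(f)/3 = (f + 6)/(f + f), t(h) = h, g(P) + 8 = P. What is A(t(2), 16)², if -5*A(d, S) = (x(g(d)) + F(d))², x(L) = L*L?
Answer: 3111696/25 ≈ 1.2447e+5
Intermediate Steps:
g(P) = -8 + P
x(L) = L²
F(f) = 3*(6 + f)/(2*f) (F(f) = 3*((f + 6)/(f + f)) = 3*((6 + f)/((2*f))) = 3*((6 + f)*(1/(2*f))) = 3*((6 + f)/(2*f)) = 3*(6 + f)/(2*f))
A(d, S) = -(3/2 + (-8 + d)² + 9/d)²/5 (A(d, S) = -((-8 + d)² + (3/2 + 9/d))²/5 = -(3/2 + (-8 + d)² + 9/d)²/5)
A(t(2), 16)² = (-1/20*(18 + 3*2 + 2*2*(-8 + 2)²)²/2²)² = (-1/20*¼*(18 + 6 + 2*2*(-6)²)²)² = (-1/20*¼*(18 + 6 + 2*2*36)²)² = (-1/20*¼*(18 + 6 + 144)²)² = (-1/20*¼*168²)² = (-1/20*¼*28224)² = (-1764/5)² = 3111696/25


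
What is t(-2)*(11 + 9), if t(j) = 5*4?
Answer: 400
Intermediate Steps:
t(j) = 20
t(-2)*(11 + 9) = 20*(11 + 9) = 20*20 = 400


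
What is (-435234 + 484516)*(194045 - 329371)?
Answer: -6669135932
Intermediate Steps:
(-435234 + 484516)*(194045 - 329371) = 49282*(-135326) = -6669135932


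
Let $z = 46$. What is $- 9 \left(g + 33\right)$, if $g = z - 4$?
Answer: $-675$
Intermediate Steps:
$g = 42$ ($g = 46 - 4 = 42$)
$- 9 \left(g + 33\right) = - 9 \left(42 + 33\right) = \left(-9\right) 75 = -675$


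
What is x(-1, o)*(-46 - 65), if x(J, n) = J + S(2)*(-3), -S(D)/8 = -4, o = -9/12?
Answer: 10767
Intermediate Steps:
o = -¾ (o = -9*1/12 = -¾ ≈ -0.75000)
S(D) = 32 (S(D) = -8*(-4) = 32)
x(J, n) = -96 + J (x(J, n) = J + 32*(-3) = J - 96 = -96 + J)
x(-1, o)*(-46 - 65) = (-96 - 1)*(-46 - 65) = -97*(-111) = 10767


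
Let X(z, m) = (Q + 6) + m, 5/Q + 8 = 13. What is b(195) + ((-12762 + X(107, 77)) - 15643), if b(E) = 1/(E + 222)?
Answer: -11809856/417 ≈ -28321.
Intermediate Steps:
Q = 1 (Q = 5/(-8 + 13) = 5/5 = 5*(⅕) = 1)
b(E) = 1/(222 + E)
X(z, m) = 7 + m (X(z, m) = (1 + 6) + m = 7 + m)
b(195) + ((-12762 + X(107, 77)) - 15643) = 1/(222 + 195) + ((-12762 + (7 + 77)) - 15643) = 1/417 + ((-12762 + 84) - 15643) = 1/417 + (-12678 - 15643) = 1/417 - 28321 = -11809856/417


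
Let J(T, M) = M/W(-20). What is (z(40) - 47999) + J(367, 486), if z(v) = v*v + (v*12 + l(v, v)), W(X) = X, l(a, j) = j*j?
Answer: -443433/10 ≈ -44343.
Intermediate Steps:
l(a, j) = j**2
J(T, M) = -M/20 (J(T, M) = M/(-20) = M*(-1/20) = -M/20)
z(v) = 2*v**2 + 12*v (z(v) = v*v + (v*12 + v**2) = v**2 + (12*v + v**2) = v**2 + (v**2 + 12*v) = 2*v**2 + 12*v)
(z(40) - 47999) + J(367, 486) = (2*40*(6 + 40) - 47999) - 1/20*486 = (2*40*46 - 47999) - 243/10 = (3680 - 47999) - 243/10 = -44319 - 243/10 = -443433/10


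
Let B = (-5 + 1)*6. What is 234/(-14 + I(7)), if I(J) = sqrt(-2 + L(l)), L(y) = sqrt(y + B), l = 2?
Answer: -234/(14 - sqrt(-2 + I*sqrt(22))) ≈ -17.954 - 2.6519*I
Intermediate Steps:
B = -24 (B = -4*6 = -24)
L(y) = sqrt(-24 + y) (L(y) = sqrt(y - 24) = sqrt(-24 + y))
I(J) = sqrt(-2 + I*sqrt(22)) (I(J) = sqrt(-2 + sqrt(-24 + 2)) = sqrt(-2 + sqrt(-22)) = sqrt(-2 + I*sqrt(22)))
234/(-14 + I(7)) = 234/(-14 + sqrt(-2 + I*sqrt(22)))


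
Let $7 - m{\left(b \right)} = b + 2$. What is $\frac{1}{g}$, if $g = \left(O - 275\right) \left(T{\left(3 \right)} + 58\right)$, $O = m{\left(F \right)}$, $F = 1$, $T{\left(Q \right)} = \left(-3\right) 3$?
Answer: $- \frac{1}{13279} \approx -7.5307 \cdot 10^{-5}$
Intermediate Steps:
$T{\left(Q \right)} = -9$
$m{\left(b \right)} = 5 - b$ ($m{\left(b \right)} = 7 - \left(b + 2\right) = 7 - \left(2 + b\right) = 5 - b$)
$O = 4$ ($O = 5 - 1 = 4$)
$g = -13279$ ($g = \left(4 - 275\right) \left(-9 + 58\right) = \left(-271\right) 49 = -13279$)
$\frac{1}{g} = \frac{1}{-13279} = - \frac{1}{13279}$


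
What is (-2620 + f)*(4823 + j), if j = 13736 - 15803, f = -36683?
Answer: -108319068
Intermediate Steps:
j = -2067
(-2620 + f)*(4823 + j) = (-2620 - 36683)*(4823 - 2067) = -39303*2756 = -108319068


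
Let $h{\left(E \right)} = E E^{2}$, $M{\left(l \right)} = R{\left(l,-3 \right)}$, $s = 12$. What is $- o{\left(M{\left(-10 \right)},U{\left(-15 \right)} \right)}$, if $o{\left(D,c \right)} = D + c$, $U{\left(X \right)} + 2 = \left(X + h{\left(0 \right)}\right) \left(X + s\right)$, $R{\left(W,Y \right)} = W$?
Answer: $-33$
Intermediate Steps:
$M{\left(l \right)} = l$
$h{\left(E \right)} = E^{3}$
$U{\left(X \right)} = -2 + X \left(12 + X\right)$ ($U{\left(X \right)} = -2 + \left(X + 0^{3}\right) \left(X + 12\right) = -2 + \left(X + 0\right) \left(12 + X\right) = -2 + X \left(12 + X\right)$)
$- o{\left(M{\left(-10 \right)},U{\left(-15 \right)} \right)} = - (-10 + \left(-2 + \left(-15\right)^{2} + 12 \left(-15\right)\right)) = - (-10 - -43) = - (-10 + 43) = \left(-1\right) 33 = -33$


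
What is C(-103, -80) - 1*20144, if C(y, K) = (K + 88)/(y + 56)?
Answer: -946776/47 ≈ -20144.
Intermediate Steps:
C(y, K) = (88 + K)/(56 + y)
C(-103, -80) - 1*20144 = (88 - 80)/(56 - 103) - 1*20144 = 8/(-47) - 20144 = -1/47*8 - 20144 = -8/47 - 20144 = -946776/47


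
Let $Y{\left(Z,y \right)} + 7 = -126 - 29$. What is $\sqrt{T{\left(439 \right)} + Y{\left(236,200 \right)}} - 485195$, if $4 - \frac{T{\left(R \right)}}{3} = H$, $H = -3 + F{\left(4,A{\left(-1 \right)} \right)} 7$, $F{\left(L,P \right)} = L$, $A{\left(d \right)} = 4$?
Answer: $-485195 + 15 i \approx -4.852 \cdot 10^{5} + 15.0 i$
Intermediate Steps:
$H = 25$ ($H = -3 + 4 \cdot 7 = -3 + 28 = 25$)
$T{\left(R \right)} = -63$ ($T{\left(R \right)} = 12 - 75 = -63$)
$Y{\left(Z,y \right)} = -162$ ($Y{\left(Z,y \right)} = -7 - 155 = -162$)
$\sqrt{T{\left(439 \right)} + Y{\left(236,200 \right)}} - 485195 = \sqrt{-63 - 162} - 485195 = \sqrt{-225} - 485195 = 15 i - 485195 = -485195 + 15 i$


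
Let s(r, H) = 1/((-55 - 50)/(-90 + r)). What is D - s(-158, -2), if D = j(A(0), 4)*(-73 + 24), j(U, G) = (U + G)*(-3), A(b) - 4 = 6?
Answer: 215842/105 ≈ 2055.6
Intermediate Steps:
A(b) = 10 (A(b) = 4 + 6 = 10)
j(U, G) = -3*G - 3*U (j(U, G) = (G + U)*(-3) = -3*G - 3*U)
s(r, H) = 6/7 - r/105 (s(r, H) = 1/(-105/(-90 + r)) = 6/7 - r/105)
D = 2058 (D = (-3*4 - 3*10)*(-73 + 24) = (-12 - 30)*(-49) = -42*(-49) = 2058)
D - s(-158, -2) = 2058 - (6/7 - 1/105*(-158)) = 2058 - (6/7 + 158/105) = 2058 - 1*248/105 = 2058 - 248/105 = 215842/105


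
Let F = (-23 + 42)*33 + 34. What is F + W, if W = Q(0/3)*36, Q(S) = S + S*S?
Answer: 661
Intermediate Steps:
Q(S) = S + S²
W = 0 (W = ((0/3)*(1 + 0/3))*36 = ((0*(⅓))*(1 + 0*(⅓)))*36 = (0*(1 + 0))*36 = (0*1)*36 = 0*36 = 0)
F = 661 (F = 19*33 + 34 = 627 + 34 = 661)
F + W = 661 + 0 = 661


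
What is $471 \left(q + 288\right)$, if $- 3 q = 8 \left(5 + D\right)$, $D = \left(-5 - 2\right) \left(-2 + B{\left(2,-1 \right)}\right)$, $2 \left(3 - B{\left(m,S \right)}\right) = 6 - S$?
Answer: $107388$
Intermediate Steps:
$B{\left(m,S \right)} = \frac{S}{2}$ ($B{\left(m,S \right)} = 3 - \frac{6 - S}{2} = 3 + \left(-3 + \frac{S}{2}\right) = \frac{S}{2}$)
$D = \frac{35}{2}$ ($D = \left(-5 - 2\right) \left(-2 + \frac{1}{2} \left(-1\right)\right) = - 7 \left(-2 - \frac{1}{2}\right) = \left(-7\right) \left(- \frac{5}{2}\right) = \frac{35}{2} \approx 17.5$)
$q = -60$ ($q = - \frac{8 \left(5 + \frac{35}{2}\right)}{3} = - \frac{8 \cdot \frac{45}{2}}{3} = \left(- \frac{1}{3}\right) 180 = -60$)
$471 \left(q + 288\right) = 471 \left(-60 + 288\right) = 471 \cdot 228 = 107388$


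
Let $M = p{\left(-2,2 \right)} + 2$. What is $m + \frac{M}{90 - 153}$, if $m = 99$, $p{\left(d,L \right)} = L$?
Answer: $\frac{6233}{63} \approx 98.937$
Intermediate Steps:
$M = 4$ ($M = 2 + 2 = 4$)
$m + \frac{M}{90 - 153} = 99 + \frac{4}{90 - 153} = 99 + \frac{4}{-63} = 99 + 4 \left(- \frac{1}{63}\right) = 99 - \frac{4}{63} = \frac{6233}{63}$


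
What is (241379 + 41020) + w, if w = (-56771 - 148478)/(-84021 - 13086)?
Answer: 27423124942/97107 ≈ 2.8240e+5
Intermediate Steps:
w = 205249/97107 (w = -205249/(-97107) = -205249*(-1/97107) = 205249/97107 ≈ 2.1136)
(241379 + 41020) + w = (241379 + 41020) + 205249/97107 = 282399 + 205249/97107 = 27423124942/97107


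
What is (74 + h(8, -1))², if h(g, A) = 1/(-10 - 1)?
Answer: 660969/121 ≈ 5462.6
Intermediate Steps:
h(g, A) = -1/11 (h(g, A) = 1/(-11) = -1/11)
(74 + h(8, -1))² = (74 - 1/11)² = (813/11)² = 660969/121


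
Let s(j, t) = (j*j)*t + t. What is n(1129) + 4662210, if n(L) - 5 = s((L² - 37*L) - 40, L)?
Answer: 1715927451455680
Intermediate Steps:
s(j, t) = t + t*j² (s(j, t) = j²*t + t = t*j² + t = t + t*j²)
n(L) = 5 + L*(1 + (-40 + L² - 37*L)²) (n(L) = 5 + L*(1 + ((L² - 37*L) - 40)²) = 5 + L*(1 + (-40 + L² - 37*L)²))
n(1129) + 4662210 = (5 + 1129*(1 + (40 - 1*1129² + 37*1129)²)) + 4662210 = (5 + 1129*(1 + (40 - 1*1274641 + 41773)²)) + 4662210 = (5 + 1129*(1 + (40 - 1274641 + 41773)²)) + 4662210 = (5 + 1129*(1 + (-1232828)²)) + 4662210 = (5 + 1129*(1 + 1519864877584)) + 4662210 = (5 + 1129*1519864877585) + 4662210 = (5 + 1715927446793465) + 4662210 = 1715927446793470 + 4662210 = 1715927451455680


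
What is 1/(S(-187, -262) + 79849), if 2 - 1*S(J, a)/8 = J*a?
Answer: -1/312087 ≈ -3.2042e-6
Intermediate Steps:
S(J, a) = 16 - 8*J*a
1/(S(-187, -262) + 79849) = 1/((16 - 8*(-187)*(-262)) + 79849) = 1/((16 - 391952) + 79849) = 1/(-391936 + 79849) = 1/(-312087) = -1/312087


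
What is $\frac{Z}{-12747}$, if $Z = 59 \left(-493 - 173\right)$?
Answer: $\frac{13098}{4249} \approx 3.0826$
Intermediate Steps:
$Z = -39294$ ($Z = 59 \left(-666\right) = -39294$)
$\frac{Z}{-12747} = - \frac{39294}{-12747} = \left(-39294\right) \left(- \frac{1}{12747}\right) = \frac{13098}{4249}$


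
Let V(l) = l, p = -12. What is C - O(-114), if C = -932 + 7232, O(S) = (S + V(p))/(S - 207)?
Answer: 674058/107 ≈ 6299.6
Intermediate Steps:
O(S) = (-12 + S)/(-207 + S) (O(S) = (S - 12)/(S - 207) = (-12 + S)/(-207 + S))
C = 6300
C - O(-114) = 6300 - (-12 - 114)/(-207 - 114) = 6300 - (-126)/(-321) = 6300 - (-1)*(-126)/321 = 6300 - 1*42/107 = 6300 - 42/107 = 674058/107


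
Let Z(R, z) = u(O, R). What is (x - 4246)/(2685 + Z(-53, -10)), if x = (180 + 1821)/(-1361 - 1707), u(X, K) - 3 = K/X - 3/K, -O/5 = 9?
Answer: -31073518665/19677612032 ≈ -1.5791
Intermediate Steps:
O = -45 (O = -5*9 = -45)
u(X, K) = 3 - 3/K + K/X (u(X, K) = 3 + (K/X - 3/K) = 3 + (-3/K + K/X) = 3 - 3/K + K/X)
x = -2001/3068 (x = 2001/(-3068) = 2001*(-1/3068) = -2001/3068 ≈ -0.65222)
Z(R, z) = 3 - 3/R - R/45 (Z(R, z) = 3 - 3/R + R/(-45) = 3 - 3/R + R*(-1/45) = 3 - 3/R - R/45)
(x - 4246)/(2685 + Z(-53, -10)) = (-2001/3068 - 4246)/(2685 + (3 - 3/(-53) - 1/45*(-53))) = -13028729/(3068*(2685 + (3 - 3*(-1/53) + 53/45))) = -13028729/(3068*(2685 + (3 + 3/53 + 53/45))) = -13028729/(3068*(2685 + 10099/2385)) = -13028729/(3068*6413824/2385) = -13028729/3068*2385/6413824 = -31073518665/19677612032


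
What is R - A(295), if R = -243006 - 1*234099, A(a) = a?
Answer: -477400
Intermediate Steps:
R = -477105 (R = -243006 - 234099 = -477105)
R - A(295) = -477105 - 1*295 = -477105 - 295 = -477400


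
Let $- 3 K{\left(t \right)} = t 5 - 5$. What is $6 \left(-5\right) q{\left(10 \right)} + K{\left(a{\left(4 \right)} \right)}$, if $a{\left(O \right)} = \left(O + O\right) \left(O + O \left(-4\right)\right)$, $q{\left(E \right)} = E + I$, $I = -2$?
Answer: $- \frac{235}{3} \approx -78.333$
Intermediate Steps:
$q{\left(E \right)} = -2 + E$ ($q{\left(E \right)} = E - 2 = -2 + E$)
$a{\left(O \right)} = - 6 O^{2}$ ($a{\left(O \right)} = 2 O \left(O - 4 O\right) = 2 O \left(- 3 O\right) = - 6 O^{2}$)
$K{\left(t \right)} = \frac{5}{3} - \frac{5 t}{3}$ ($K{\left(t \right)} = - \frac{t 5 - 5}{3} = - \frac{5 t - 5}{3} = - \frac{-5 + 5 t}{3} = \frac{5}{3} - \frac{5 t}{3}$)
$6 \left(-5\right) q{\left(10 \right)} + K{\left(a{\left(4 \right)} \right)} = 6 \left(-5\right) \left(-2 + 10\right) - \left(- \frac{5}{3} + \frac{5 \left(- 6 \cdot 4^{2}\right)}{3}\right) = \left(-30\right) 8 - \left(- \frac{5}{3} + \frac{5 \left(\left(-6\right) 16\right)}{3}\right) = -240 + \left(\frac{5}{3} - -160\right) = -240 + \left(\frac{5}{3} + 160\right) = -240 + \frac{485}{3} = - \frac{235}{3}$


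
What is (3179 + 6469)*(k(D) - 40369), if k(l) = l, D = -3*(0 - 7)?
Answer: -389277504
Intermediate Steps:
D = 21 (D = -3*(-7) = 21)
(3179 + 6469)*(k(D) - 40369) = (3179 + 6469)*(21 - 40369) = 9648*(-40348) = -389277504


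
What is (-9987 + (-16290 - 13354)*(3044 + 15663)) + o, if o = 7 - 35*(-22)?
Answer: -554559518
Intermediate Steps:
o = 777 (o = 7 + 770 = 777)
(-9987 + (-16290 - 13354)*(3044 + 15663)) + o = (-9987 + (-16290 - 13354)*(3044 + 15663)) + 777 = (-9987 - 29644*18707) + 777 = (-9987 - 554550308) + 777 = -554560295 + 777 = -554559518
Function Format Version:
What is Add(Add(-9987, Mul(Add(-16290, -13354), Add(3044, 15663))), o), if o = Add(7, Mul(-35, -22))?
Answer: -554559518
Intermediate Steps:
o = 777 (o = Add(7, 770) = 777)
Add(Add(-9987, Mul(Add(-16290, -13354), Add(3044, 15663))), o) = Add(Add(-9987, Mul(Add(-16290, -13354), Add(3044, 15663))), 777) = Add(Add(-9987, Mul(-29644, 18707)), 777) = Add(Add(-9987, -554550308), 777) = Add(-554560295, 777) = -554559518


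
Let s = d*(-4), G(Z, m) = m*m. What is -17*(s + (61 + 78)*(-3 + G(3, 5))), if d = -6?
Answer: -52394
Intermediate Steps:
G(Z, m) = m**2
s = 24 (s = -6*(-4) = 24)
-17*(s + (61 + 78)*(-3 + G(3, 5))) = -17*(24 + (61 + 78)*(-3 + 5**2)) = -17*(24 + 139*(-3 + 25)) = -17*(24 + 139*22) = -17*(24 + 3058) = -17*3082 = -52394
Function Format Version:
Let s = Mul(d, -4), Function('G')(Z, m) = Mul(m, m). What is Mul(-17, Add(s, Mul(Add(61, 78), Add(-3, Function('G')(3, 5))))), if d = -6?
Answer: -52394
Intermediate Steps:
Function('G')(Z, m) = Pow(m, 2)
s = 24 (s = Mul(-6, -4) = 24)
Mul(-17, Add(s, Mul(Add(61, 78), Add(-3, Function('G')(3, 5))))) = Mul(-17, Add(24, Mul(Add(61, 78), Add(-3, Pow(5, 2))))) = Mul(-17, Add(24, Mul(139, Add(-3, 25)))) = Mul(-17, Add(24, Mul(139, 22))) = Mul(-17, Add(24, 3058)) = Mul(-17, 3082) = -52394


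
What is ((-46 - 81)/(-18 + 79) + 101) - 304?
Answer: -12510/61 ≈ -205.08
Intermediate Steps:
((-46 - 81)/(-18 + 79) + 101) - 304 = (-127/61 + 101) - 304 = 6034/61 - 304 = -12510/61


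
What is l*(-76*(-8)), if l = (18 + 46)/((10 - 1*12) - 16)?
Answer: -19456/9 ≈ -2161.8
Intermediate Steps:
l = -32/9 (l = 64/((10 - 12) - 16) = 64/(-2 - 16) = 64/(-18) = 64*(-1/18) = -32/9 ≈ -3.5556)
l*(-76*(-8)) = -(-2432)*(-8)/9 = -32/9*608 = -19456/9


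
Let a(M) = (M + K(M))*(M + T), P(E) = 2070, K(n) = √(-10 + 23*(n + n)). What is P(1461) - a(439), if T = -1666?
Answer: 540723 + 71166*√6 ≈ 7.1504e+5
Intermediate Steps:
K(n) = √(-10 + 46*n) (K(n) = √(-10 + 23*(2*n)) = √(-10 + 46*n))
a(M) = (-1666 + M)*(M + √(-10 + 46*M)) (a(M) = (M + √(-10 + 46*M))*(M - 1666) = (M + √(-10 + 46*M))*(-1666 + M) = (-1666 + M)*(M + √(-10 + 46*M)))
P(1461) - a(439) = 2070 - (439² - 1666*439 - 1666*√(-10 + 46*439) + 439*√(-10 + 46*439)) = 2070 - (192721 - 731374 - 1666*√(-10 + 20194) + 439*√(-10 + 20194)) = 2070 - (192721 - 731374 - 96628*√6 + 439*√20184) = 2070 - (192721 - 731374 - 96628*√6 + 439*(58*√6)) = 2070 - (192721 - 731374 - 96628*√6 + 25462*√6) = 2070 - (-538653 - 71166*√6) = 2070 + (538653 + 71166*√6) = 540723 + 71166*√6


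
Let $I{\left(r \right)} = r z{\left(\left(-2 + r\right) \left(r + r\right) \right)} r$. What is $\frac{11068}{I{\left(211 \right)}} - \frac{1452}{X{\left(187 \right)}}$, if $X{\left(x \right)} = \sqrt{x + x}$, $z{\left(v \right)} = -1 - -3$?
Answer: $\frac{5534}{44521} - \frac{66 \sqrt{374}}{17} \approx -74.957$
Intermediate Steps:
$z{\left(v \right)} = 2$ ($z{\left(v \right)} = -1 + 3 = 2$)
$X{\left(x \right)} = \sqrt{2} \sqrt{x}$ ($X{\left(x \right)} = \sqrt{2 x} = \sqrt{2} \sqrt{x}$)
$I{\left(r \right)} = 2 r^{2}$ ($I{\left(r \right)} = r 2 r = 2 r r = 2 r^{2}$)
$\frac{11068}{I{\left(211 \right)}} - \frac{1452}{X{\left(187 \right)}} = \frac{11068}{2 \cdot 211^{2}} - \frac{1452}{\sqrt{2} \sqrt{187}} = \frac{11068}{2 \cdot 44521} - \frac{1452}{\sqrt{374}} = \frac{11068}{89042} - 1452 \frac{\sqrt{374}}{374} = 11068 \cdot \frac{1}{89042} - \frac{66 \sqrt{374}}{17} = \frac{5534}{44521} - \frac{66 \sqrt{374}}{17}$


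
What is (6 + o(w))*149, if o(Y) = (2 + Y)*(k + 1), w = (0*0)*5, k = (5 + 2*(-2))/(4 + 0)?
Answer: 2533/2 ≈ 1266.5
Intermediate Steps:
k = ¼ (k = (5 - 4)/4 = 1*(¼) = ¼ ≈ 0.25000)
w = 0 (w = 0*5 = 0)
o(Y) = 5/2 + 5*Y/4 (o(Y) = (2 + Y)*(¼ + 1) = (2 + Y)*(5/4) = 5/2 + 5*Y/4)
(6 + o(w))*149 = (6 + (5/2 + (5/4)*0))*149 = (6 + (5/2 + 0))*149 = (6 + 5/2)*149 = (17/2)*149 = 2533/2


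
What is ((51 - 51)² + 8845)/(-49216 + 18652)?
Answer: -8845/30564 ≈ -0.28939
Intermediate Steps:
((51 - 51)² + 8845)/(-49216 + 18652) = (0² + 8845)/(-30564) = (0 + 8845)*(-1/30564) = 8845*(-1/30564) = -8845/30564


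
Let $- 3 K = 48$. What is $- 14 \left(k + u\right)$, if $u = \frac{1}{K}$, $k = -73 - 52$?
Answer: $\frac{14007}{8} \approx 1750.9$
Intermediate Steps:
$K = -16$ ($K = \left(- \frac{1}{3}\right) 48 = -16$)
$k = -125$ ($k = -73 - 52 = -125$)
$u = - \frac{1}{16}$ ($u = \frac{1}{-16} = - \frac{1}{16} \approx -0.0625$)
$- 14 \left(k + u\right) = - 14 \left(-125 - \frac{1}{16}\right) = \left(-14\right) \left(- \frac{2001}{16}\right) = \frac{14007}{8}$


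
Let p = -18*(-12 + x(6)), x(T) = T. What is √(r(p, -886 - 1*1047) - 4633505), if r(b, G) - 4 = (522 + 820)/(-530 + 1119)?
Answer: I*√1607458009983/589 ≈ 2152.6*I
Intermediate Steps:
p = 108 (p = -18*(-12 + 6) = -18*(-6) = 108)
r(b, G) = 3698/589 (r(b, G) = 4 + (522 + 820)/(-530 + 1119) = 4 + 1342/589 = 3698/589)
√(r(p, -886 - 1*1047) - 4633505) = √(3698/589 - 4633505) = √(-2729130747/589) = I*√1607458009983/589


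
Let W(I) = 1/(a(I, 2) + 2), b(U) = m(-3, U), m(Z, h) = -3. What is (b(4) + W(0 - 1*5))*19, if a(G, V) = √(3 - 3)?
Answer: -95/2 ≈ -47.500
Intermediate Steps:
b(U) = -3
a(G, V) = 0 (a(G, V) = √0 = 0)
W(I) = ½ (W(I) = 1/(0 + 2) = 1/2 = ½)
(b(4) + W(0 - 1*5))*19 = (-3 + ½)*19 = -5/2*19 = -95/2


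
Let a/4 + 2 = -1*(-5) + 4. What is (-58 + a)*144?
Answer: -4320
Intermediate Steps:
a = 28 (a = -8 + 4*(-1*(-5) + 4) = -8 + 4*(5 + 4) = -8 + 4*9 = -8 + 36 = 28)
(-58 + a)*144 = (-58 + 28)*144 = -30*144 = -4320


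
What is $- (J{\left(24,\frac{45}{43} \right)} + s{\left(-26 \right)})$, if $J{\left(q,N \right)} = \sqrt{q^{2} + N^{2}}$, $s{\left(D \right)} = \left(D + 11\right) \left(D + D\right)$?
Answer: $-780 - \frac{3 \sqrt{118561}}{43} \approx -804.02$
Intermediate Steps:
$s{\left(D \right)} = 2 D \left(11 + D\right)$ ($s{\left(D \right)} = \left(11 + D\right) 2 D = 2 D \left(11 + D\right)$)
$J{\left(q,N \right)} = \sqrt{N^{2} + q^{2}}$
$- (J{\left(24,\frac{45}{43} \right)} + s{\left(-26 \right)}) = - (\sqrt{\left(\frac{45}{43}\right)^{2} + 24^{2}} + 2 \left(-26\right) \left(11 - 26\right)) = - (\sqrt{\left(45 \cdot \frac{1}{43}\right)^{2} + 576} + 2 \left(-26\right) \left(-15\right)) = - (\sqrt{\left(\frac{45}{43}\right)^{2} + 576} + 780) = - (\sqrt{\frac{2025}{1849} + 576} + 780) = - (\sqrt{\frac{1067049}{1849}} + 780) = - (\frac{3 \sqrt{118561}}{43} + 780) = - (780 + \frac{3 \sqrt{118561}}{43}) = -780 - \frac{3 \sqrt{118561}}{43}$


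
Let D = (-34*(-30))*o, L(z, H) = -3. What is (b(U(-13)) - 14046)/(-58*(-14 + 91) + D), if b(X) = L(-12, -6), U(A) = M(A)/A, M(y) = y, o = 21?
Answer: -2007/2422 ≈ -0.82865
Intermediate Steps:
D = 21420 (D = -34*(-30)*21 = 1020*21 = 21420)
U(A) = 1 (U(A) = A/A = 1)
b(X) = -3
(b(U(-13)) - 14046)/(-58*(-14 + 91) + D) = (-3 - 14046)/(-58*(-14 + 91) + 21420) = -14049/(-58*77 + 21420) = -14049/(-4466 + 21420) = -14049/16954 = -14049*1/16954 = -2007/2422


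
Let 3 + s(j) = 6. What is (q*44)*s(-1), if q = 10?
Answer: 1320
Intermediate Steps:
s(j) = 3 (s(j) = -3 + 6 = 3)
(q*44)*s(-1) = (10*44)*3 = 440*3 = 1320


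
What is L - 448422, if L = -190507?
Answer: -638929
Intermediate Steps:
L - 448422 = -190507 - 448422 = -638929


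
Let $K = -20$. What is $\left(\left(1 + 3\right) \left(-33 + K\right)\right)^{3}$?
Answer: $-9528128$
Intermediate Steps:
$\left(\left(1 + 3\right) \left(-33 + K\right)\right)^{3} = \left(\left(1 + 3\right) \left(-33 - 20\right)\right)^{3} = \left(4 \left(-53\right)\right)^{3} = \left(-212\right)^{3} = -9528128$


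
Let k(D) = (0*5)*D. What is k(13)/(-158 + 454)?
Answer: 0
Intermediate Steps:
k(D) = 0 (k(D) = 0*D = 0)
k(13)/(-158 + 454) = 0/(-158 + 454) = 0/296 = 0*(1/296) = 0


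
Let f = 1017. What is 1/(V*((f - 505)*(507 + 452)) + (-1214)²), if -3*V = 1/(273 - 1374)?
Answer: 3303/4868439196 ≈ 6.7845e-7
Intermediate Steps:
V = 1/3303 (V = -1/(3*(273 - 1374)) = -⅓/(-1101) = -⅓*(-1/1101) = 1/3303 ≈ 0.00030276)
1/(V*((f - 505)*(507 + 452)) + (-1214)²) = 1/(((1017 - 505)*(507 + 452))/3303 + (-1214)²) = 1/((512*959)/3303 + 1473796) = 1/((1/3303)*491008 + 1473796) = 1/(491008/3303 + 1473796) = 1/(4868439196/3303) = 3303/4868439196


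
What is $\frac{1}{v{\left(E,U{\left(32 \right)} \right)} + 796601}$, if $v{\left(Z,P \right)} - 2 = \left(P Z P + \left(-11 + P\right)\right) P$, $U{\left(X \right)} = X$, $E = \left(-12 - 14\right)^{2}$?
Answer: $\frac{1}{22948443} \approx 4.3576 \cdot 10^{-8}$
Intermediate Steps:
$E = 676$ ($E = \left(-26\right)^{2} = 676$)
$v{\left(Z,P \right)} = 2 + P \left(-11 + P + Z P^{2}\right)$ ($v{\left(Z,P \right)} = 2 + \left(P Z P + \left(-11 + P\right)\right) P = 2 + \left(Z P^{2} + \left(-11 + P\right)\right) P = 2 + \left(-11 + P + Z P^{2}\right) P = 2 + P \left(-11 + P + Z P^{2}\right)$)
$\frac{1}{v{\left(E,U{\left(32 \right)} \right)} + 796601} = \frac{1}{\left(2 + 32^{2} - 352 + 676 \cdot 32^{3}\right) + 796601} = \frac{1}{\left(2 + 1024 - 352 + 676 \cdot 32768\right) + 796601} = \frac{1}{\left(2 + 1024 - 352 + 22151168\right) + 796601} = \frac{1}{22151842 + 796601} = \frac{1}{22948443}$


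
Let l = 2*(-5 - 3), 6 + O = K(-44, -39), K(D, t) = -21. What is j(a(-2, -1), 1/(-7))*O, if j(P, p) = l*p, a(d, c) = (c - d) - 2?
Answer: -432/7 ≈ -61.714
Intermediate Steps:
O = -27 (O = -6 - 21 = -27)
a(d, c) = -2 + c - d
l = -16 (l = 2*(-8) = -16)
j(P, p) = -16*p
j(a(-2, -1), 1/(-7))*O = -16/(-7)*(-27) = -16*(-⅐)*(-27) = (16/7)*(-27) = -432/7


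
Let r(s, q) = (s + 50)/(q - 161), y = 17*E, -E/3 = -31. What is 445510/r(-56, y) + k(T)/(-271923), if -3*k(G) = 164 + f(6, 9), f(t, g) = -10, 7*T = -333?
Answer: -86012535168146/815769 ≈ -1.0544e+8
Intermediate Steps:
E = 93 (E = -3*(-31) = 93)
T = -333/7 (T = (⅐)*(-333) = -333/7 ≈ -47.571)
k(G) = -154/3 (k(G) = -(164 - 10)/3 = -⅓*154 = -154/3)
y = 1581 (y = 17*93 = 1581)
r(s, q) = (50 + s)/(-161 + q)
445510/r(-56, y) + k(T)/(-271923) = 445510/(((50 - 56)/(-161 + 1581))) - 154/3/(-271923) = 445510/((-6/1420)) - 154/3*(-1/271923) = 445510/(((1/1420)*(-6))) + 154/815769 = 445510/(-3/710) + 154/815769 = 445510*(-710/3) + 154/815769 = -316312100/3 + 154/815769 = -86012535168146/815769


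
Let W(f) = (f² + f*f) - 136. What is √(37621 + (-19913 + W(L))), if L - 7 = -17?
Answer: 2*√4443 ≈ 133.31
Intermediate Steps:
L = -10 (L = 7 - 17 = -10)
W(f) = -136 + 2*f² (W(f) = (f² + f²) - 136 = 2*f² - 136 = -136 + 2*f²)
√(37621 + (-19913 + W(L))) = √(37621 + (-19913 + (-136 + 2*(-10)²))) = √(37621 + (-19913 + (-136 + 2*100))) = √(37621 + (-19913 + (-136 + 200))) = √(37621 + (-19913 + 64)) = √(37621 - 19849) = √17772 = 2*√4443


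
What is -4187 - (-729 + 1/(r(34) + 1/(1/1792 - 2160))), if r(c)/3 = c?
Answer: -1365262196787/394811546 ≈ -3458.0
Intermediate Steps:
r(c) = 3*c
-4187 - (-729 + 1/(r(34) + 1/(1/1792 - 2160))) = -4187 - (-729 + 1/(3*34 + 1/(1/1792 - 2160))) = -4187 - (-729 + 1/(102 + 1/(1/1792 - 2160))) = -4187 - (-729 + 1/(102 + 1/(-3870719/1792))) = -4187 - (-729 + 1/(102 - 1792/3870719)) = -4187 - (-729 + 1/(394811546/3870719)) = -4187 - (-729 + 3870719/394811546) = -4187 - 1*(-287813746315/394811546) = -4187 + 287813746315/394811546 = -1365262196787/394811546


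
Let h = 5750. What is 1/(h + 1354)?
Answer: 1/7104 ≈ 0.00014077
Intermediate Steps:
1/(h + 1354) = 1/(5750 + 1354) = 1/7104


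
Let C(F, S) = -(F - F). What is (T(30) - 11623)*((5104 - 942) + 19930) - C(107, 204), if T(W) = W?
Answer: -279298556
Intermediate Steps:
C(F, S) = 0 (C(F, S) = -1*0 = 0)
(T(30) - 11623)*((5104 - 942) + 19930) - C(107, 204) = (30 - 11623)*((5104 - 942) + 19930) - 1*0 = -11593*(4162 + 19930) + 0 = -11593*24092 + 0 = -279298556 + 0 = -279298556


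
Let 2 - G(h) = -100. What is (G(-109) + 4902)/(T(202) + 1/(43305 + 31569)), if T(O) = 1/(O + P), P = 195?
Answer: 148743789912/75271 ≈ 1.9761e+6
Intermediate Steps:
T(O) = 1/(195 + O) (T(O) = 1/(O + 195) = 1/(195 + O))
G(h) = 102 (G(h) = 2 - 1*(-100) = 2 + 100 = 102)
(G(-109) + 4902)/(T(202) + 1/(43305 + 31569)) = (102 + 4902)/(1/(195 + 202) + 1/(43305 + 31569)) = 5004/(1/397 + 1/74874) = 5004/(75271/29724978) = 5004*(29724978/75271) = 148743789912/75271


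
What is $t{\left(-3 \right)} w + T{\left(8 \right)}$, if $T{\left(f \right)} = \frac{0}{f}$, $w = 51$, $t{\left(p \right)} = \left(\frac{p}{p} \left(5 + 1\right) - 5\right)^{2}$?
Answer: $51$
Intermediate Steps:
$t{\left(p \right)} = 1$ ($t{\left(p \right)} = \left(1 \cdot 6 - 5\right)^{2} = \left(6 - 5\right)^{2} = 1^{2} = 1$)
$T{\left(f \right)} = 0$
$t{\left(-3 \right)} w + T{\left(8 \right)} = 1 \cdot 51 + 0 = 51 + 0 = 51$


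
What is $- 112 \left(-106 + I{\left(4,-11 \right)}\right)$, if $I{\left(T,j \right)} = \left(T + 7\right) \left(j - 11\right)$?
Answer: $38976$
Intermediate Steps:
$I{\left(T,j \right)} = \left(-11 + j\right) \left(7 + T\right)$ ($I{\left(T,j \right)} = \left(7 + T\right) \left(-11 + j\right) = \left(-11 + j\right) \left(7 + T\right)$)
$- 112 \left(-106 + I{\left(4,-11 \right)}\right) = - 112 \left(-106 + \left(-77 - 44 + 7 \left(-11\right) + 4 \left(-11\right)\right)\right) = - 112 \left(-106 - 242\right) = \left(-112\right) \left(-348\right) = 38976$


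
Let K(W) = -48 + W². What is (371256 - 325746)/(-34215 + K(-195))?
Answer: 7585/627 ≈ 12.097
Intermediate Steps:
(371256 - 325746)/(-34215 + K(-195)) = (371256 - 325746)/(-34215 + (-48 + (-195)²)) = 45510/(-34215 + (-48 + 38025)) = 45510/(-34215 + 37977) = 45510/3762 = 45510*(1/3762) = 7585/627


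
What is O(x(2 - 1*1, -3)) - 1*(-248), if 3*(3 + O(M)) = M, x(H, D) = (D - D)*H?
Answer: 245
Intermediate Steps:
x(H, D) = 0 (x(H, D) = 0*H = 0)
O(M) = -3 + M/3
O(x(2 - 1*1, -3)) - 1*(-248) = (-3 + (1/3)*0) - 1*(-248) = (-3 + 0) + 248 = -3 + 248 = 245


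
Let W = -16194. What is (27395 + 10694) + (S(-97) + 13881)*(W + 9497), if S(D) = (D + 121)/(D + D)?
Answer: -9013447532/97 ≈ -9.2922e+7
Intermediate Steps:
S(D) = (121 + D)/(2*D) (S(D) = (121 + D)/((2*D)) = (121 + D)*(1/(2*D)) = (121 + D)/(2*D))
(27395 + 10694) + (S(-97) + 13881)*(W + 9497) = (27395 + 10694) + ((½)*(121 - 97)/(-97) + 13881)*(-16194 + 9497) = 38089 + ((½)*(-1/97)*24 + 13881)*(-6697) = 38089 + (-12/97 + 13881)*(-6697) = 38089 + (1346445/97)*(-6697) = 38089 - 9017142165/97 = -9013447532/97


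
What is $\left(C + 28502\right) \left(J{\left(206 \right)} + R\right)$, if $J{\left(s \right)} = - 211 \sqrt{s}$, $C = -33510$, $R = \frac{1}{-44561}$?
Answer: $\frac{5008}{44561} + 1056688 \sqrt{206} \approx 1.5166 \cdot 10^{7}$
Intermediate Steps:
$R = - \frac{1}{44561} \approx -2.2441 \cdot 10^{-5}$
$\left(C + 28502\right) \left(J{\left(206 \right)} + R\right) = \left(-33510 + 28502\right) \left(- 211 \sqrt{206} - \frac{1}{44561}\right) = - 5008 \left(- \frac{1}{44561} - 211 \sqrt{206}\right) = \frac{5008}{44561} + 1056688 \sqrt{206}$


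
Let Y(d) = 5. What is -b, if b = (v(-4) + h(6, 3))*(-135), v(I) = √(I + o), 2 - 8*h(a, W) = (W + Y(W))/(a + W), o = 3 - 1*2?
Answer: 75/4 + 135*I*√3 ≈ 18.75 + 233.83*I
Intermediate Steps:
o = 1 (o = 3 - 2 = 1)
h(a, W) = ¼ - (5 + W)/(8*(W + a)) (h(a, W) = ¼ - (W + 5)/(8*(a + W)) = ¼ - (5 + W)/(8*(W + a)))
v(I) = √(1 + I) (v(I) = √(I + 1) = √(1 + I))
b = -75/4 - 135*I*√3 (b = (√(1 - 4) + (-5 + 3 + 2*6)/(8*(3 + 6)))*(-135) = (√(-3) + (⅛)*(-5 + 3 + 12)/9)*(-135) = (I*√3 + (⅛)*(⅑)*10)*(-135) = (I*√3 + 5/36)*(-135) = (5/36 + I*√3)*(-135) = -75/4 - 135*I*√3 ≈ -18.75 - 233.83*I)
-b = -(-75/4 - 135*I*√3) = 75/4 + 135*I*√3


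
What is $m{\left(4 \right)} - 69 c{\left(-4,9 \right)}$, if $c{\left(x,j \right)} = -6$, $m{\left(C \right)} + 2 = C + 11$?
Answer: $427$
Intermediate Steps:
$m{\left(C \right)} = 9 + C$ ($m{\left(C \right)} = -2 + \left(C + 11\right) = -2 + \left(11 + C\right) = 9 + C$)
$m{\left(4 \right)} - 69 c{\left(-4,9 \right)} = \left(9 + 4\right) - -414 = 13 + 414 = 427$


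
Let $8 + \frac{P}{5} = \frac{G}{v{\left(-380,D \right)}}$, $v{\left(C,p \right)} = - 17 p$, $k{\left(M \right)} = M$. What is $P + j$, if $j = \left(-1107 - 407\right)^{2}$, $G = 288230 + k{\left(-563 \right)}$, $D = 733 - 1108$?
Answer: $\frac{974262189}{425} \approx 2.2924 \cdot 10^{6}$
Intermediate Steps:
$D = -375$
$G = 287667$ ($G = 288230 - 563 = 287667$)
$j = 2292196$ ($j = \left(-1514\right)^{2} = 2292196$)
$P = \frac{78889}{425}$ ($P = -40 + 5 \frac{287667}{\left(-17\right) \left(-375\right)} = -40 + 5 \cdot \frac{287667}{6375} = -40 + 5 \cdot 287667 \cdot \frac{1}{6375} = -40 + 5 \cdot \frac{95889}{2125} = -40 + \frac{95889}{425} = \frac{78889}{425} \approx 185.62$)
$P + j = \frac{78889}{425} + 2292196 = \frac{974262189}{425}$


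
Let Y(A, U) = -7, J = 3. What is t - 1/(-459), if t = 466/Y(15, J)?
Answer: -213887/3213 ≈ -66.569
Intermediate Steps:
t = -466/7 (t = 466/(-7) = 466*(-⅐) = -466/7 ≈ -66.571)
t - 1/(-459) = -466/7 - 1/(-459) = -466/7 - 1*(-1/459) = -466/7 + 1/459 = -213887/3213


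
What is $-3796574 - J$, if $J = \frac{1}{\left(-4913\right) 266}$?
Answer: $- \frac{4961583104491}{1306858} \approx -3.7966 \cdot 10^{6}$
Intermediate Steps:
$J = - \frac{1}{1306858}$ ($J = \frac{1}{-1306858} = - \frac{1}{1306858} \approx -7.6519 \cdot 10^{-7}$)
$-3796574 - J = -3796574 - - \frac{1}{1306858} = -3796574 + \frac{1}{1306858} = - \frac{4961583104491}{1306858}$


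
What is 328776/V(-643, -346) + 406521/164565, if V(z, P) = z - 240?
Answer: -5971784933/16145655 ≈ -369.87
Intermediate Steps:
V(z, P) = -240 + z
328776/V(-643, -346) + 406521/164565 = 328776/(-240 - 643) + 406521/164565 = 328776/(-883) + 406521*(1/164565) = 328776*(-1/883) + 45169/18285 = -328776/883 + 45169/18285 = -5971784933/16145655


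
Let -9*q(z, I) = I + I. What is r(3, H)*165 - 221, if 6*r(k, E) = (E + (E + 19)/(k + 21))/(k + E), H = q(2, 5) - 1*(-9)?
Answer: -66611/336 ≈ -198.25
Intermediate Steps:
q(z, I) = -2*I/9 (q(z, I) = -(I + I)/9 = -2*I/9)
H = 71/9 (H = -2/9*5 - 1*(-9) = -10/9 + 9 = 71/9 ≈ 7.8889)
r(k, E) = (E + (19 + E)/(21 + k))/(6*(E + k)) (r(k, E) = ((E + (E + 19)/(k + 21))/(k + E))/6 = ((E + (19 + E)/(21 + k))/(E + k))/6 = (E + (19 + E)/(21 + k))/(6*(E + k)))
r(3, H)*165 - 221 = ((19 + 22*(71/9) + (71/9)*3)/(6*(3**2 + 21*(71/9) + 21*3 + (71/9)*3)))*165 - 221 = ((19 + 1562/9 + 71/3)/(6*(9 + 497/3 + 63 + 71/3)))*165 - 221 = ((1/6)*(1946/9)/(784/3))*165 - 221 = ((1/6)*(3/784)*(1946/9))*165 - 221 = (139/1008)*165 - 221 = 7645/336 - 221 = -66611/336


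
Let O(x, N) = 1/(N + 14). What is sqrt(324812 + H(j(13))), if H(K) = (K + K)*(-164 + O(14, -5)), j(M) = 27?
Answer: sqrt(315962) ≈ 562.10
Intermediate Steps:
O(x, N) = 1/(14 + N)
H(K) = -2950*K/9 (H(K) = (K + K)*(-164 + 1/(14 - 5)) = (2*K)*(-164 + 1/9) = (2*K)*(-1475/9) = -2950*K/9)
sqrt(324812 + H(j(13))) = sqrt(324812 - 2950/9*27) = sqrt(324812 - 8850) = sqrt(315962)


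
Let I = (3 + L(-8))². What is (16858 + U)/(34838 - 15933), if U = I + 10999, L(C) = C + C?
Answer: 28026/18905 ≈ 1.4825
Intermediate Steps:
L(C) = 2*C
I = 169 (I = (3 + 2*(-8))² = (3 - 16)² = (-13)² = 169)
U = 11168 (U = 169 + 10999 = 11168)
(16858 + U)/(34838 - 15933) = (16858 + 11168)/(34838 - 15933) = 28026/18905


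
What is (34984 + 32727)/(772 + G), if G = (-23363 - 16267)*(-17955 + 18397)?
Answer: -67711/17515688 ≈ -0.0038657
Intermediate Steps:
G = -17516460 (G = -39630*442 = -17516460)
(34984 + 32727)/(772 + G) = (34984 + 32727)/(772 - 17516460) = 67711/(-17515688) = 67711*(-1/17515688) = -67711/17515688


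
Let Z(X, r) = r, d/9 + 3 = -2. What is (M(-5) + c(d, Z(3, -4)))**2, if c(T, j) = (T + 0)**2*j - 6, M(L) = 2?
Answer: 65674816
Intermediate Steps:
d = -45 (d = -27 + 9*(-2) = -27 - 18 = -45)
c(T, j) = -6 + j*T**2 (c(T, j) = T**2*j - 6 = j*T**2 - 6 = -6 + j*T**2)
(M(-5) + c(d, Z(3, -4)))**2 = (2 + (-6 - 4*(-45)**2))**2 = (2 + (-6 - 4*2025))**2 = (2 + (-6 - 8100))**2 = (2 - 8106)**2 = (-8104)**2 = 65674816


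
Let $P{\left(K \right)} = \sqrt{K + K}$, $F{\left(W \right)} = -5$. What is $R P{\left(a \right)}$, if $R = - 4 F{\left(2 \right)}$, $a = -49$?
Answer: $140 i \sqrt{2} \approx 197.99 i$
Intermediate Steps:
$R = 20$ ($R = \left(-4\right) \left(-5\right) = 20$)
$P{\left(K \right)} = \sqrt{2} \sqrt{K}$ ($P{\left(K \right)} = \sqrt{2 K} = \sqrt{2} \sqrt{K}$)
$R P{\left(a \right)} = 20 \sqrt{2} \sqrt{-49} = 20 \sqrt{2} \cdot 7 i = 20 \cdot 7 i \sqrt{2} = 140 i \sqrt{2}$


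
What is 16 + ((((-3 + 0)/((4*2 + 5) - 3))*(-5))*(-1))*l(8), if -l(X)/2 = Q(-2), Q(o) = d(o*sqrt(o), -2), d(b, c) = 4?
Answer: 28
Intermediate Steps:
Q(o) = 4
l(X) = -8 (l(X) = -2*4 = -8)
16 + ((((-3 + 0)/((4*2 + 5) - 3))*(-5))*(-1))*l(8) = 16 + ((((-3 + 0)/((4*2 + 5) - 3))*(-5))*(-1))*(-8) = 16 + ((-3/((8 + 5) - 3)*(-5))*(-1))*(-8) = 16 + ((-3/(13 - 3)*(-5))*(-1))*(-8) = 16 + ((-3/10*(-5))*(-1))*(-8) = 16 + ((-3*1/10*(-5))*(-1))*(-8) = 16 + (-3/10*(-5)*(-1))*(-8) = 16 + ((3/2)*(-1))*(-8) = 16 - 3/2*(-8) = 16 + 12 = 28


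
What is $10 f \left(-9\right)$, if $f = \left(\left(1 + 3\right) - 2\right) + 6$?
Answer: $-720$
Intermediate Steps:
$f = 8$ ($f = \left(4 - 2\right) + 6 = 2 + 6 = 8$)
$10 f \left(-9\right) = 10 \cdot 8 \left(-9\right) = 80 \left(-9\right) = -720$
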